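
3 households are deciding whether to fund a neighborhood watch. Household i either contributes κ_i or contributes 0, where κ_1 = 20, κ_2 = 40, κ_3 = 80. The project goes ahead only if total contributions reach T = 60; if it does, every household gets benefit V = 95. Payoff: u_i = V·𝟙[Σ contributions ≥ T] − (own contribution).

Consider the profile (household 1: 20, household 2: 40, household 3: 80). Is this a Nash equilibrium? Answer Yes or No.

No

Total = 140 ≥ 60: provided.
Household 1 (pledges 20, payoff 75): dropping to 0 → total 120, payoff 95. Profitable deviation.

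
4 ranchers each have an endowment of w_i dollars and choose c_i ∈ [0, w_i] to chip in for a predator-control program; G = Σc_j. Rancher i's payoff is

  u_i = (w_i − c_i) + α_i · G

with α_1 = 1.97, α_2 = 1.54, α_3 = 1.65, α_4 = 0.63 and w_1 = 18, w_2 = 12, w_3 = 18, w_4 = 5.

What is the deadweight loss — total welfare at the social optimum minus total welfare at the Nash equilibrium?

23.95

∂u_i/∂c_i = α_i − 1, so rancher i contributes w_i if α_i > 1, else 0.
α_i > 1 for i ∈ {1, 2, 3}; NE contributions (18, 12, 18, 0), G = 48.
W^NE = Σw_i − G^NE + (Σα_i)·G^NE = 53 + 4.79·48 = 282.92.
Planner: ∂(Σu_j)/∂c_i = Σα_j − 1 = 4.79 > 0, so everyone contributes w_i; G^SO = 53, W^SO = 53 + 4.79·53 = 306.87.
Deadweight loss = 23.95.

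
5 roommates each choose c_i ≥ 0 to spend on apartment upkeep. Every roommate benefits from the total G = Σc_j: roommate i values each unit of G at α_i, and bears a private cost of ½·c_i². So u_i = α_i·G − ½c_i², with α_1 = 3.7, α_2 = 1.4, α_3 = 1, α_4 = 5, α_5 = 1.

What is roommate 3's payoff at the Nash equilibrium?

Roommate i's FOC: ∂u_i/∂c_i = α_i − c_i = 0, so c_i* = α_i.
NE contributions = (3.7, 1.4, 1, 5, 1); G = 12.1.
u_3 = α_3·G − ½·(c_3)² = 1·12.1 − ½·1² = 11.6.

11.6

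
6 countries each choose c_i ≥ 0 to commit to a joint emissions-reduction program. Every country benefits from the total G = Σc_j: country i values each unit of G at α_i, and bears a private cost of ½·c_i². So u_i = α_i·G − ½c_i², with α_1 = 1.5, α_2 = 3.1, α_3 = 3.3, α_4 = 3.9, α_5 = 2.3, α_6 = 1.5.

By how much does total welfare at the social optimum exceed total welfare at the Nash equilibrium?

509.47

Country i's FOC: ∂u_i/∂c_i = α_i − c_i = 0, so c_i* = α_i.
NE contributions = (1.5, 3.1, 3.3, 3.9, 2.3, 1.5); G = 15.6.
W^NE = (Σα)·G − ½Σα_i² = 15.6² − ½·45.5 = 220.61.
Planner sets c_i = Σα_j = 15.6 for every i, so G^SO = 6·15.6 = 93.6.
W^SO = (Σα)·G^SO − ½·6·(Σα)² = (6/2)·15.6² = 730.08.
Deadweight loss = W^SO − W^NE = 509.47.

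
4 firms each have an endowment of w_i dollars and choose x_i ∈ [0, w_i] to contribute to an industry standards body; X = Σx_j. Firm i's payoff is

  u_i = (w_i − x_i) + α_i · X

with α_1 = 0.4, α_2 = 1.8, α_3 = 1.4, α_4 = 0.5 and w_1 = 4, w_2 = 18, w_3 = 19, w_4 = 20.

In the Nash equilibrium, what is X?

∂u_i/∂x_i = α_i − 1, so firm i contributes w_i if α_i > 1, else 0.
α_i > 1 for i ∈ {2, 3}; NE contributions (0, 18, 19, 0), X = 37.

37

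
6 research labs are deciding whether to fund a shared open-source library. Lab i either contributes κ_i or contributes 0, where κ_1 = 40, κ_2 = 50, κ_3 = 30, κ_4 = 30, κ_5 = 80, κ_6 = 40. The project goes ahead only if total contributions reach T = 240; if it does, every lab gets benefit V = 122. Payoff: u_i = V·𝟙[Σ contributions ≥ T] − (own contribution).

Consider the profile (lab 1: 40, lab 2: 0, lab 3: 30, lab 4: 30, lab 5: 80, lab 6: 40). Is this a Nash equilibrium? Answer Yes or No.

Total = 220 < 240: not provided.
Lab 1 (pledges 40, payoff -40): dropping to 0 → total 180, payoff 0. Profitable deviation.

No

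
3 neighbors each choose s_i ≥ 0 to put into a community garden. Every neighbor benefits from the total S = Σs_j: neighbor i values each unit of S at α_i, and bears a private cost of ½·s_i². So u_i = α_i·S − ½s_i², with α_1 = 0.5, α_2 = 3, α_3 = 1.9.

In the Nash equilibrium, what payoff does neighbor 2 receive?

Neighbor i's FOC: ∂u_i/∂s_i = α_i − s_i = 0, so s_i* = α_i.
NE contributions = (0.5, 3, 1.9); S = 5.4.
u_2 = α_2·S − ½·(s_2)² = 3·5.4 − ½·3² = 11.7.

11.7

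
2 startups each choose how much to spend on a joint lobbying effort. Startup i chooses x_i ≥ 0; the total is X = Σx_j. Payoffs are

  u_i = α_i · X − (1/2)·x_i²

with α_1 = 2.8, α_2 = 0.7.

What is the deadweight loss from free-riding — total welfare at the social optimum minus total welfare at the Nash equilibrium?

Startup i's FOC: ∂u_i/∂x_i = α_i − x_i = 0, so x_i* = α_i.
NE contributions = (2.8, 0.7); X = 3.5.
W^NE = (Σα)·X − ½Σα_i² = 3.5² − ½·8.33 = 8.085.
Planner sets x_i = Σα_j = 3.5 for every i, so X^SO = 2·3.5 = 7.
W^SO = (Σα)·X^SO − ½·2·(Σα)² = (2/2)·3.5² = 12.25.
Deadweight loss = W^SO − W^NE = 4.165.

4.165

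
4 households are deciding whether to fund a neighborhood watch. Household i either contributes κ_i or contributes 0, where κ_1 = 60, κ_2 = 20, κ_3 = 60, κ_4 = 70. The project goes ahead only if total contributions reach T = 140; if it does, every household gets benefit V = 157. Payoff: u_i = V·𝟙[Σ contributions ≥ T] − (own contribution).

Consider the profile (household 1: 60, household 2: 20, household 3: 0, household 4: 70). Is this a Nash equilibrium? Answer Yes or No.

Total = 150 ≥ 140: provided.
Household 1 (pledges 60, payoff 97): dropping to 0 → total 90, payoff 0. No gain.
Household 2 (pledges 20, payoff 137): dropping to 0 → total 130, payoff 0. No gain.
Household 3 (pledges 0, payoff 157): pledging 60 → total 210, payoff 97. No gain.
Household 4 (pledges 70, payoff 87): dropping to 0 → total 80, payoff 0. No gain.

Yes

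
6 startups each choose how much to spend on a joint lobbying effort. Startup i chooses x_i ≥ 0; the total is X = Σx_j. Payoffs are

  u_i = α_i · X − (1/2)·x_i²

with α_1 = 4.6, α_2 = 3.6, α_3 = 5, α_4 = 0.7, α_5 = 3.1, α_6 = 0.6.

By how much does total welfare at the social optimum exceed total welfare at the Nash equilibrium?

Startup i's FOC: ∂u_i/∂x_i = α_i − x_i = 0, so x_i* = α_i.
NE contributions = (4.6, 3.6, 5, 0.7, 3.1, 0.6); X = 17.6.
W^NE = (Σα)·X − ½Σα_i² = 17.6² − ½·69.58 = 274.97.
Planner sets x_i = Σα_j = 17.6 for every i, so X^SO = 6·17.6 = 105.6.
W^SO = (Σα)·X^SO − ½·6·(Σα)² = (6/2)·17.6² = 929.28.
Deadweight loss = W^SO − W^NE = 654.31.

654.31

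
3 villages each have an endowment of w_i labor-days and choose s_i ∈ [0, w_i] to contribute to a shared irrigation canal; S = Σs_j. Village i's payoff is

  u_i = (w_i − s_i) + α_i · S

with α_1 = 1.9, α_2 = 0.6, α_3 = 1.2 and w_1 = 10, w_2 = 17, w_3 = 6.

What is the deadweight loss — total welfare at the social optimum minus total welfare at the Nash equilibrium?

45.9

∂u_i/∂s_i = α_i − 1, so village i contributes w_i if α_i > 1, else 0.
α_i > 1 for i ∈ {1, 3}; NE contributions (10, 0, 6), S = 16.
W^NE = Σw_i − S^NE + (Σα_i)·S^NE = 33 + 2.7·16 = 76.2.
Planner: ∂(Σu_j)/∂s_i = Σα_j − 1 = 2.7 > 0, so everyone contributes w_i; S^SO = 33, W^SO = 33 + 2.7·33 = 122.1.
Deadweight loss = 45.9.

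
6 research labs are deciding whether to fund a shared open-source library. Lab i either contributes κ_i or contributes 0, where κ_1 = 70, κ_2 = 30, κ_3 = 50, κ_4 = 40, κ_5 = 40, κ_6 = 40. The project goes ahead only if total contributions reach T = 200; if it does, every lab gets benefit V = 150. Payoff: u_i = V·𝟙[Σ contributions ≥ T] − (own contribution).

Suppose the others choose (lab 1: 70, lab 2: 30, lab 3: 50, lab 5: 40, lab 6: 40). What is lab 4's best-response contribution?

0

Others' total = 230 ≥ 200; contributing adds cost 40 for no extra benefit.
Best response: 0.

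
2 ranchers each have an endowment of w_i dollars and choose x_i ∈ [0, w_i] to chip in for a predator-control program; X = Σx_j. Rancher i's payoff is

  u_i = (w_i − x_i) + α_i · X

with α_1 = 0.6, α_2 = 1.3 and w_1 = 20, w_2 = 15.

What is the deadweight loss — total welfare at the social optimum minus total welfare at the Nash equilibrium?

∂u_i/∂x_i = α_i − 1, so rancher i contributes w_i if α_i > 1, else 0.
α_i > 1 for i ∈ {2}; NE contributions (0, 15), X = 15.
W^NE = Σw_i − X^NE + (Σα_i)·X^NE = 35 + 0.9·15 = 48.5.
Planner: ∂(Σu_j)/∂x_i = Σα_j − 1 = 0.9 > 0, so everyone contributes w_i; X^SO = 35, W^SO = 35 + 0.9·35 = 66.5.
Deadweight loss = 18.

18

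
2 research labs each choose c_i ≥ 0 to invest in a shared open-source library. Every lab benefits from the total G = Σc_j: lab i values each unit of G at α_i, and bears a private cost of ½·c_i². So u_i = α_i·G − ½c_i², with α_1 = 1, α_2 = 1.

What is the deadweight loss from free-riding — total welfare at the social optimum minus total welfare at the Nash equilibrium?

Lab i's FOC: ∂u_i/∂c_i = α_i − c_i = 0, so c_i* = α_i.
NE contributions = (1, 1); G = 2.
W^NE = (Σα)·G − ½Σα_i² = 2² − ½·2 = 3.
Planner sets c_i = Σα_j = 2 for every i, so G^SO = 2·2 = 4.
W^SO = (Σα)·G^SO − ½·2·(Σα)² = (2/2)·2² = 4.
Deadweight loss = W^SO − W^NE = 1.

1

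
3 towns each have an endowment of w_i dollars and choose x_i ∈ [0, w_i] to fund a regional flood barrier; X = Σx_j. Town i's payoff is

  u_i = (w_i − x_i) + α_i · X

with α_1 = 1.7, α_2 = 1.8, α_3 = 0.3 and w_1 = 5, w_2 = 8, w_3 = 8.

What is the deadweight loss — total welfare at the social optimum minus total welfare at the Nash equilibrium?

22.4

∂u_i/∂x_i = α_i − 1, so town i contributes w_i if α_i > 1, else 0.
α_i > 1 for i ∈ {1, 2}; NE contributions (5, 8, 0), X = 13.
W^NE = Σw_i − X^NE + (Σα_i)·X^NE = 21 + 2.8·13 = 57.4.
Planner: ∂(Σu_j)/∂x_i = Σα_j − 1 = 2.8 > 0, so everyone contributes w_i; X^SO = 21, W^SO = 21 + 2.8·21 = 79.8.
Deadweight loss = 22.4.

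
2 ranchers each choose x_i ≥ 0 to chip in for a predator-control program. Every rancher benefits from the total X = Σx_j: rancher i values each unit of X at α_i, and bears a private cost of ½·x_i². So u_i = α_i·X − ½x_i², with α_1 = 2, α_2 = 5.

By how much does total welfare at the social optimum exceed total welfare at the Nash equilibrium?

Rancher i's FOC: ∂u_i/∂x_i = α_i − x_i = 0, so x_i* = α_i.
NE contributions = (2, 5); X = 7.
W^NE = (Σα)·X − ½Σα_i² = 7² − ½·29 = 34.5.
Planner sets x_i = Σα_j = 7 for every i, so X^SO = 2·7 = 14.
W^SO = (Σα)·X^SO − ½·2·(Σα)² = (2/2)·7² = 49.
Deadweight loss = W^SO − W^NE = 14.5.

14.5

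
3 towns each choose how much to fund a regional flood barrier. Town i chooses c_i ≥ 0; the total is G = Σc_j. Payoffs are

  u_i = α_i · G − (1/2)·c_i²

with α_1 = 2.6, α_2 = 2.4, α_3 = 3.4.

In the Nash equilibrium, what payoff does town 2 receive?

Town i's FOC: ∂u_i/∂c_i = α_i − c_i = 0, so c_i* = α_i.
NE contributions = (2.6, 2.4, 3.4); G = 8.4.
u_2 = α_2·G − ½·(c_2)² = 2.4·8.4 − ½·2.4² = 17.28.

17.28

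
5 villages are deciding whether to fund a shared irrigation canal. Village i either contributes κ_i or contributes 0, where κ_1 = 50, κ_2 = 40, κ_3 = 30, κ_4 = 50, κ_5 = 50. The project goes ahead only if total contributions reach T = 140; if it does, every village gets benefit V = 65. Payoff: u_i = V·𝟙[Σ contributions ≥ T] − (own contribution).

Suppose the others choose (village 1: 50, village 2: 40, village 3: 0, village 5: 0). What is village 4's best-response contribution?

Others' total = 90. Contributing 50 brings total to 140 ≥ 140: gain V − κ_4 = 15.
Best response: 50.

50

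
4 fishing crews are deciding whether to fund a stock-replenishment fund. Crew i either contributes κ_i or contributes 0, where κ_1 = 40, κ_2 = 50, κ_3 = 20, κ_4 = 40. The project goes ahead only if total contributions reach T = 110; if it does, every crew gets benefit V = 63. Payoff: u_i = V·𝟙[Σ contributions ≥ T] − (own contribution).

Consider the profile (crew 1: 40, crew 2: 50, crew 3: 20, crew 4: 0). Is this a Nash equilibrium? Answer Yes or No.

Yes

Total = 110 ≥ 110: provided.
Crew 1 (pledges 40, payoff 23): dropping to 0 → total 70, payoff 0. No gain.
Crew 2 (pledges 50, payoff 13): dropping to 0 → total 60, payoff 0. No gain.
Crew 3 (pledges 20, payoff 43): dropping to 0 → total 90, payoff 0. No gain.
Crew 4 (pledges 0, payoff 63): pledging 40 → total 150, payoff 23. No gain.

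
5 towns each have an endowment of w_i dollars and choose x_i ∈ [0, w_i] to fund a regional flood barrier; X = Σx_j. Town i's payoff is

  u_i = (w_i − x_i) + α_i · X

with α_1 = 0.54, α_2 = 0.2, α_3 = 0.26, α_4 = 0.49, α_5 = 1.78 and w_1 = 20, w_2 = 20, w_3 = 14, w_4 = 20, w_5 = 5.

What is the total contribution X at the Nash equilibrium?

∂u_i/∂x_i = α_i − 1, so town i contributes w_i if α_i > 1, else 0.
α_i > 1 for i ∈ {5}; NE contributions (0, 0, 0, 0, 5), X = 5.

5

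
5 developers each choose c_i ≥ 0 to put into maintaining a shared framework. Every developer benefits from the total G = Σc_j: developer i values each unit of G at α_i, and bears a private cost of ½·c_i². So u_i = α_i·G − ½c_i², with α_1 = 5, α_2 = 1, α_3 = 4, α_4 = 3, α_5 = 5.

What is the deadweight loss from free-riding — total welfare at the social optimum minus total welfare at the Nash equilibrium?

524

Developer i's FOC: ∂u_i/∂c_i = α_i − c_i = 0, so c_i* = α_i.
NE contributions = (5, 1, 4, 3, 5); G = 18.
W^NE = (Σα)·G − ½Σα_i² = 18² − ½·76 = 286.
Planner sets c_i = Σα_j = 18 for every i, so G^SO = 5·18 = 90.
W^SO = (Σα)·G^SO − ½·5·(Σα)² = (5/2)·18² = 810.
Deadweight loss = W^SO − W^NE = 524.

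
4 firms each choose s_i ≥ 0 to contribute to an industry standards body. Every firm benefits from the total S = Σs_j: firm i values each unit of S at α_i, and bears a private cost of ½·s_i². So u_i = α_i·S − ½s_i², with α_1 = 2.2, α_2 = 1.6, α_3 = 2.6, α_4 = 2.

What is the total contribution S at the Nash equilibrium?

8.4

Firm i's FOC: ∂u_i/∂s_i = α_i − s_i = 0, so s_i* = α_i.
NE contributions = (2.2, 1.6, 2.6, 2); S = 8.4.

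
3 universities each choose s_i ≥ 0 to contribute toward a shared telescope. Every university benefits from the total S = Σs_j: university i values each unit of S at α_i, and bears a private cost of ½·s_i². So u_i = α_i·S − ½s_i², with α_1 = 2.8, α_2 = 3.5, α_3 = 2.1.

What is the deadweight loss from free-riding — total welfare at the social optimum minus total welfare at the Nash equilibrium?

47.53

University i's FOC: ∂u_i/∂s_i = α_i − s_i = 0, so s_i* = α_i.
NE contributions = (2.8, 3.5, 2.1); S = 8.4.
W^NE = (Σα)·S − ½Σα_i² = 8.4² − ½·24.5 = 58.31.
Planner sets s_i = Σα_j = 8.4 for every i, so S^SO = 3·8.4 = 25.2.
W^SO = (Σα)·S^SO − ½·3·(Σα)² = (3/2)·8.4² = 105.84.
Deadweight loss = W^SO − W^NE = 47.53.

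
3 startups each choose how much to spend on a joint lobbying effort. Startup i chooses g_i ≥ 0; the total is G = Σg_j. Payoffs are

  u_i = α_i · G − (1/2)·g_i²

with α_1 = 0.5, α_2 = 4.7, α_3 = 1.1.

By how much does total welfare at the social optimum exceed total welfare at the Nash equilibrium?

31.62

Startup i's FOC: ∂u_i/∂g_i = α_i − g_i = 0, so g_i* = α_i.
NE contributions = (0.5, 4.7, 1.1); G = 6.3.
W^NE = (Σα)·G − ½Σα_i² = 6.3² − ½·23.55 = 27.915.
Planner sets g_i = Σα_j = 6.3 for every i, so G^SO = 3·6.3 = 18.9.
W^SO = (Σα)·G^SO − ½·3·(Σα)² = (3/2)·6.3² = 59.535.
Deadweight loss = W^SO − W^NE = 31.62.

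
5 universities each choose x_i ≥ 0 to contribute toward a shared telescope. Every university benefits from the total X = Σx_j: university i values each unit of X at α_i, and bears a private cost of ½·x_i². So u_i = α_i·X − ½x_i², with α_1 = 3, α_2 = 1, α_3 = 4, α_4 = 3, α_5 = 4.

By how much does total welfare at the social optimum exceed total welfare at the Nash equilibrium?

363

University i's FOC: ∂u_i/∂x_i = α_i − x_i = 0, so x_i* = α_i.
NE contributions = (3, 1, 4, 3, 4); X = 15.
W^NE = (Σα)·X − ½Σα_i² = 15² − ½·51 = 199.5.
Planner sets x_i = Σα_j = 15 for every i, so X^SO = 5·15 = 75.
W^SO = (Σα)·X^SO − ½·5·(Σα)² = (5/2)·15² = 562.5.
Deadweight loss = W^SO − W^NE = 363.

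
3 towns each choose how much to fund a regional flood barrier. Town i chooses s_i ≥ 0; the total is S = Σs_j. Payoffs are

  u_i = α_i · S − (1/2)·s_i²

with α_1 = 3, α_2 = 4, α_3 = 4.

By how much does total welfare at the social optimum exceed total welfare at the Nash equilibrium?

81

Town i's FOC: ∂u_i/∂s_i = α_i − s_i = 0, so s_i* = α_i.
NE contributions = (3, 4, 4); S = 11.
W^NE = (Σα)·S − ½Σα_i² = 11² − ½·41 = 100.5.
Planner sets s_i = Σα_j = 11 for every i, so S^SO = 3·11 = 33.
W^SO = (Σα)·S^SO − ½·3·(Σα)² = (3/2)·11² = 181.5.
Deadweight loss = W^SO − W^NE = 81.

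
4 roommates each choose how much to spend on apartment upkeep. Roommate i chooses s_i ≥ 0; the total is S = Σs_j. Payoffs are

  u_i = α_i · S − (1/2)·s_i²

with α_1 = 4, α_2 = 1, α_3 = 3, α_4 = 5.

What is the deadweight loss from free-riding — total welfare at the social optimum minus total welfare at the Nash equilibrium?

Roommate i's FOC: ∂u_i/∂s_i = α_i − s_i = 0, so s_i* = α_i.
NE contributions = (4, 1, 3, 5); S = 13.
W^NE = (Σα)·S − ½Σα_i² = 13² − ½·51 = 143.5.
Planner sets s_i = Σα_j = 13 for every i, so S^SO = 4·13 = 52.
W^SO = (Σα)·S^SO − ½·4·(Σα)² = (4/2)·13² = 338.
Deadweight loss = W^SO − W^NE = 194.5.

194.5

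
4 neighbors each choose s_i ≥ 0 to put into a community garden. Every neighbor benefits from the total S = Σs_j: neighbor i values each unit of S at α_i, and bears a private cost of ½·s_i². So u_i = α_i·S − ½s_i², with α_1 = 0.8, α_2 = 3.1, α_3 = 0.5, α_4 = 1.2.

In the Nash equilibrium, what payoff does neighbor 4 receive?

6

Neighbor i's FOC: ∂u_i/∂s_i = α_i − s_i = 0, so s_i* = α_i.
NE contributions = (0.8, 3.1, 0.5, 1.2); S = 5.6.
u_4 = α_4·S − ½·(s_4)² = 1.2·5.6 − ½·1.2² = 6.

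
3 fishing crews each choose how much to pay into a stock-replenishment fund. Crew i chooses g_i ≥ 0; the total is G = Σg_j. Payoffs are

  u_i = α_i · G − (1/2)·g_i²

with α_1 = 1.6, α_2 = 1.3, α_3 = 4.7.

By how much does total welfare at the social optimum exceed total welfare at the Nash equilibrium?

Crew i's FOC: ∂u_i/∂g_i = α_i − g_i = 0, so g_i* = α_i.
NE contributions = (1.6, 1.3, 4.7); G = 7.6.
W^NE = (Σα)·G − ½Σα_i² = 7.6² − ½·26.34 = 44.59.
Planner sets g_i = Σα_j = 7.6 for every i, so G^SO = 3·7.6 = 22.8.
W^SO = (Σα)·G^SO − ½·3·(Σα)² = (3/2)·7.6² = 86.64.
Deadweight loss = W^SO − W^NE = 42.05.

42.05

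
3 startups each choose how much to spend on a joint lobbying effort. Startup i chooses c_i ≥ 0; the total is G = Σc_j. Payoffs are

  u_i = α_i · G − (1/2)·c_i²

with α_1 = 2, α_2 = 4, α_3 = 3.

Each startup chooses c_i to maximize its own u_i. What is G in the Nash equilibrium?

9

Startup i's FOC: ∂u_i/∂c_i = α_i − c_i = 0, so c_i* = α_i.
NE contributions = (2, 4, 3); G = 9.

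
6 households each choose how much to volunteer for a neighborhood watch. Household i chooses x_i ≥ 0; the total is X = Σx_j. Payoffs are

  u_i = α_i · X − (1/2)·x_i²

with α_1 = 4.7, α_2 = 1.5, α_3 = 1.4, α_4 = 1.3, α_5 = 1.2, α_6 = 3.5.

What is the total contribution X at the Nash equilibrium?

13.6

Household i's FOC: ∂u_i/∂x_i = α_i − x_i = 0, so x_i* = α_i.
NE contributions = (4.7, 1.5, 1.4, 1.3, 1.2, 3.5); X = 13.6.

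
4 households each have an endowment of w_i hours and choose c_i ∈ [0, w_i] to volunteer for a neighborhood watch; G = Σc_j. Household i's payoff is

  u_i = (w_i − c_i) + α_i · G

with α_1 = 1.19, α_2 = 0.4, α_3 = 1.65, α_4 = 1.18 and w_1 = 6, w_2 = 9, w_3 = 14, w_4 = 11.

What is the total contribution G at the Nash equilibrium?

31

∂u_i/∂c_i = α_i − 1, so household i contributes w_i if α_i > 1, else 0.
α_i > 1 for i ∈ {1, 3, 4}; NE contributions (6, 0, 14, 11), G = 31.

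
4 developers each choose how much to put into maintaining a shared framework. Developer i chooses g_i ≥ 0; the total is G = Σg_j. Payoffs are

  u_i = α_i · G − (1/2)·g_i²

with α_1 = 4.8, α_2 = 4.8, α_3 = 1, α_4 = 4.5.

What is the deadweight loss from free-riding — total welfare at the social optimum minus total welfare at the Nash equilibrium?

261.675

Developer i's FOC: ∂u_i/∂g_i = α_i − g_i = 0, so g_i* = α_i.
NE contributions = (4.8, 4.8, 1, 4.5); G = 15.1.
W^NE = (Σα)·G − ½Σα_i² = 15.1² − ½·67.33 = 194.345.
Planner sets g_i = Σα_j = 15.1 for every i, so G^SO = 4·15.1 = 60.4.
W^SO = (Σα)·G^SO − ½·4·(Σα)² = (4/2)·15.1² = 456.02.
Deadweight loss = W^SO − W^NE = 261.675.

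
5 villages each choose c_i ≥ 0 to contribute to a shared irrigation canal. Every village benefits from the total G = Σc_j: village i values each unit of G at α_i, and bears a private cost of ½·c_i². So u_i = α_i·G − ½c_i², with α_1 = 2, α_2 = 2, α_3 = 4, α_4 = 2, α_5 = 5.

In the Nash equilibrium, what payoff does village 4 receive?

28

Village i's FOC: ∂u_i/∂c_i = α_i − c_i = 0, so c_i* = α_i.
NE contributions = (2, 2, 4, 2, 5); G = 15.
u_4 = α_4·G − ½·(c_4)² = 2·15 − ½·2² = 28.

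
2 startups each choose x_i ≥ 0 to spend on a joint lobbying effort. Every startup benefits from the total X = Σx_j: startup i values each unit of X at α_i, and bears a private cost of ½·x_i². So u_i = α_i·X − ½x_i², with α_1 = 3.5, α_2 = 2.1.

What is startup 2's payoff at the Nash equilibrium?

9.555

Startup i's FOC: ∂u_i/∂x_i = α_i − x_i = 0, so x_i* = α_i.
NE contributions = (3.5, 2.1); X = 5.6.
u_2 = α_2·X − ½·(x_2)² = 2.1·5.6 − ½·2.1² = 9.555.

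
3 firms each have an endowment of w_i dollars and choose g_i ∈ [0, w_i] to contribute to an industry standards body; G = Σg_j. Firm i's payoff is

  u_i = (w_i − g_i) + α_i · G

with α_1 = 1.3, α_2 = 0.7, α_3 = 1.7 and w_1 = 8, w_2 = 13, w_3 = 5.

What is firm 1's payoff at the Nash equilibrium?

∂u_i/∂g_i = α_i − 1, so firm i contributes w_i if α_i > 1, else 0.
α_i > 1 for i ∈ {1, 3}; NE contributions (8, 0, 5), G = 13.
u_1 = (8 − 8) + 1.3·13 = 16.9.

16.9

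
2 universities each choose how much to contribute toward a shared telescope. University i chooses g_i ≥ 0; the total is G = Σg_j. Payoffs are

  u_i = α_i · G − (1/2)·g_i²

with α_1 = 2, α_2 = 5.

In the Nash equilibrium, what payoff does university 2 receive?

22.5

University i's FOC: ∂u_i/∂g_i = α_i − g_i = 0, so g_i* = α_i.
NE contributions = (2, 5); G = 7.
u_2 = α_2·G − ½·(g_2)² = 5·7 − ½·5² = 22.5.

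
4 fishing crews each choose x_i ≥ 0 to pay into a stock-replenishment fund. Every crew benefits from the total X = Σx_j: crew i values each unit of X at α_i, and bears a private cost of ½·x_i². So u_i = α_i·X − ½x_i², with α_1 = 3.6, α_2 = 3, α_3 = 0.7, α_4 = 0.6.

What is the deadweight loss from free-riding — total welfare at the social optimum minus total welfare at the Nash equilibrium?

Crew i's FOC: ∂u_i/∂x_i = α_i − x_i = 0, so x_i* = α_i.
NE contributions = (3.6, 3, 0.7, 0.6); X = 7.9.
W^NE = (Σα)·X − ½Σα_i² = 7.9² − ½·22.81 = 51.005.
Planner sets x_i = Σα_j = 7.9 for every i, so X^SO = 4·7.9 = 31.6.
W^SO = (Σα)·X^SO − ½·4·(Σα)² = (4/2)·7.9² = 124.82.
Deadweight loss = W^SO − W^NE = 73.815.

73.815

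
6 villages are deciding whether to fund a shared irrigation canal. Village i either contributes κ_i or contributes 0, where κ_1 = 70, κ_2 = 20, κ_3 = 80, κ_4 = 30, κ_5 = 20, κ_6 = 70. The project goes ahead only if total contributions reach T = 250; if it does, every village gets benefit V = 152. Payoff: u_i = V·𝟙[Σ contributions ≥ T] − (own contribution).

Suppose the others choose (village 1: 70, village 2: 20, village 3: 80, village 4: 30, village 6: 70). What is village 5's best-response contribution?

0

Others' total = 270 ≥ 250; contributing adds cost 20 for no extra benefit.
Best response: 0.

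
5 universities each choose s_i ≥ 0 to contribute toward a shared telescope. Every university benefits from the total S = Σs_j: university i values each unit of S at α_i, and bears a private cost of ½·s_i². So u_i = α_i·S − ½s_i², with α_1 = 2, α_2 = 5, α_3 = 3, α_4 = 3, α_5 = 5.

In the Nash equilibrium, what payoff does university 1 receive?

University i's FOC: ∂u_i/∂s_i = α_i − s_i = 0, so s_i* = α_i.
NE contributions = (2, 5, 3, 3, 5); S = 18.
u_1 = α_1·S − ½·(s_1)² = 2·18 − ½·2² = 34.

34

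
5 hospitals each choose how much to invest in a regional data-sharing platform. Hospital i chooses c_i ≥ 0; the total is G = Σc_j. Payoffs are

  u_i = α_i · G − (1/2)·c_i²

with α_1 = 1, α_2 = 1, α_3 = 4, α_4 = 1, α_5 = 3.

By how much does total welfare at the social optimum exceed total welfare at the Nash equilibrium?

164

Hospital i's FOC: ∂u_i/∂c_i = α_i − c_i = 0, so c_i* = α_i.
NE contributions = (1, 1, 4, 1, 3); G = 10.
W^NE = (Σα)·G − ½Σα_i² = 10² − ½·28 = 86.
Planner sets c_i = Σα_j = 10 for every i, so G^SO = 5·10 = 50.
W^SO = (Σα)·G^SO − ½·5·(Σα)² = (5/2)·10² = 250.
Deadweight loss = W^SO − W^NE = 164.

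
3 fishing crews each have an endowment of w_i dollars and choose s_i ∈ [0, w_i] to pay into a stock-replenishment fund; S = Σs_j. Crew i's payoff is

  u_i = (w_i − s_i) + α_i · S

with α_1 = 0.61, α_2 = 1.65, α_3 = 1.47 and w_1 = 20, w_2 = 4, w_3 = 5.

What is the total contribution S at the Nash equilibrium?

∂u_i/∂s_i = α_i − 1, so crew i contributes w_i if α_i > 1, else 0.
α_i > 1 for i ∈ {2, 3}; NE contributions (0, 4, 5), S = 9.

9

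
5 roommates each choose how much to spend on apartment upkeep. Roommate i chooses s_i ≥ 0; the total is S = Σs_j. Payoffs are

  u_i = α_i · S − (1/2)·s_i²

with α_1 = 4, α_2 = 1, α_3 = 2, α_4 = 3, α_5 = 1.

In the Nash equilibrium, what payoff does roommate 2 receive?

10.5

Roommate i's FOC: ∂u_i/∂s_i = α_i − s_i = 0, so s_i* = α_i.
NE contributions = (4, 1, 2, 3, 1); S = 11.
u_2 = α_2·S − ½·(s_2)² = 1·11 − ½·1² = 10.5.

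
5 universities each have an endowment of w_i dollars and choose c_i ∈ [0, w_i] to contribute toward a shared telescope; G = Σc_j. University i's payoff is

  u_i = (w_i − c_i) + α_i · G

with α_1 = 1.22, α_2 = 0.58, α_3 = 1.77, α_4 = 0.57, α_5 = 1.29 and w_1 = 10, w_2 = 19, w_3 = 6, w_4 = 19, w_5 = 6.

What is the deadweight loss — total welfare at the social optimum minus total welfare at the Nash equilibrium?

168.34

∂u_i/∂c_i = α_i − 1, so university i contributes w_i if α_i > 1, else 0.
α_i > 1 for i ∈ {1, 3, 5}; NE contributions (10, 0, 6, 0, 6), G = 22.
W^NE = Σw_i − G^NE + (Σα_i)·G^NE = 60 + 4.43·22 = 157.46.
Planner: ∂(Σu_j)/∂c_i = Σα_j − 1 = 4.43 > 0, so everyone contributes w_i; G^SO = 60, W^SO = 60 + 4.43·60 = 325.8.
Deadweight loss = 168.34.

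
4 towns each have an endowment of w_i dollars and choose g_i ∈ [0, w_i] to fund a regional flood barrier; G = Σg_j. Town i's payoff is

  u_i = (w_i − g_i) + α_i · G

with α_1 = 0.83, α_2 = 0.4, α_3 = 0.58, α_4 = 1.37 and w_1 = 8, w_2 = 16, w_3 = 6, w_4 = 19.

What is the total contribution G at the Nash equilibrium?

∂u_i/∂g_i = α_i − 1, so town i contributes w_i if α_i > 1, else 0.
α_i > 1 for i ∈ {4}; NE contributions (0, 0, 0, 19), G = 19.

19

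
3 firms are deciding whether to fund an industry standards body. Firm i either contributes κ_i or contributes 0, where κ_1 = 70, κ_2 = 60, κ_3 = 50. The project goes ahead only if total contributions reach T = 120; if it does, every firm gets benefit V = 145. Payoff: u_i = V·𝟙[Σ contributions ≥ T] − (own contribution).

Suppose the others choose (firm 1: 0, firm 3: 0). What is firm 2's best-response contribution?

Others' total = 0. Even contributing 60 gives 60 < 120: no benefit either way.
Best response: 0.

0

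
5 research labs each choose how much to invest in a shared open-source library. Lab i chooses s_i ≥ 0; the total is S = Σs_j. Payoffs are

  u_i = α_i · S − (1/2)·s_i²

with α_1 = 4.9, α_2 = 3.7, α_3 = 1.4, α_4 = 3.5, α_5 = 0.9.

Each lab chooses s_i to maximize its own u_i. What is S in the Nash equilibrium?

Lab i's FOC: ∂u_i/∂s_i = α_i − s_i = 0, so s_i* = α_i.
NE contributions = (4.9, 3.7, 1.4, 3.5, 0.9); S = 14.4.

14.4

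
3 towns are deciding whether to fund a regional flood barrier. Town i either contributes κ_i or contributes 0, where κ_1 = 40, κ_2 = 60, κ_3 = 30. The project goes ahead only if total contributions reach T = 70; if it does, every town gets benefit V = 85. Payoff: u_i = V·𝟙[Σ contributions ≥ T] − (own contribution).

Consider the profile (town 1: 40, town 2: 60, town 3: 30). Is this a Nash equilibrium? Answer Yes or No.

Total = 130 ≥ 70: provided.
Town 1 (pledges 40, payoff 45): dropping to 0 → total 90, payoff 85. Profitable deviation.

No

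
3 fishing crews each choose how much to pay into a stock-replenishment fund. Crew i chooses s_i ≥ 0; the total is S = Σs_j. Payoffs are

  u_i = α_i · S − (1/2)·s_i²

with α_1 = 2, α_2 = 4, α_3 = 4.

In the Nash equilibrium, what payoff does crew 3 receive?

32

Crew i's FOC: ∂u_i/∂s_i = α_i − s_i = 0, so s_i* = α_i.
NE contributions = (2, 4, 4); S = 10.
u_3 = α_3·S − ½·(s_3)² = 4·10 − ½·4² = 32.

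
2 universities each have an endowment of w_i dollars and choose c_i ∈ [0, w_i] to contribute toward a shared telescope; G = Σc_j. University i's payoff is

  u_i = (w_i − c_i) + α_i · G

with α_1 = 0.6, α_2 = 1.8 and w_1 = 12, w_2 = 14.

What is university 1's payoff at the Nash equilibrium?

∂u_i/∂c_i = α_i − 1, so university i contributes w_i if α_i > 1, else 0.
α_i > 1 for i ∈ {2}; NE contributions (0, 14), G = 14.
u_1 = (12 − 0) + 0.6·14 = 20.4.

20.4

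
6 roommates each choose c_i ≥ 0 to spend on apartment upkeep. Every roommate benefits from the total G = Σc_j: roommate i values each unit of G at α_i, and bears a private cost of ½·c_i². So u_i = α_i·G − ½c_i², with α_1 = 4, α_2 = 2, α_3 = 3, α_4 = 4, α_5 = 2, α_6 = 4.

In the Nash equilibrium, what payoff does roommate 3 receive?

52.5

Roommate i's FOC: ∂u_i/∂c_i = α_i − c_i = 0, so c_i* = α_i.
NE contributions = (4, 2, 3, 4, 2, 4); G = 19.
u_3 = α_3·G − ½·(c_3)² = 3·19 − ½·3² = 52.5.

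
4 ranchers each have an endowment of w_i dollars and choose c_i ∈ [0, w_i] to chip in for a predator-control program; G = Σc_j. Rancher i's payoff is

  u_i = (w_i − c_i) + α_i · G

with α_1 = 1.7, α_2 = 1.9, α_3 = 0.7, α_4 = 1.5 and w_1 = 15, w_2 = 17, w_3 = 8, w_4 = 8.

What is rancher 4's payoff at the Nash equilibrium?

60

∂u_i/∂c_i = α_i − 1, so rancher i contributes w_i if α_i > 1, else 0.
α_i > 1 for i ∈ {1, 2, 4}; NE contributions (15, 17, 0, 8), G = 40.
u_4 = (8 − 8) + 1.5·40 = 60.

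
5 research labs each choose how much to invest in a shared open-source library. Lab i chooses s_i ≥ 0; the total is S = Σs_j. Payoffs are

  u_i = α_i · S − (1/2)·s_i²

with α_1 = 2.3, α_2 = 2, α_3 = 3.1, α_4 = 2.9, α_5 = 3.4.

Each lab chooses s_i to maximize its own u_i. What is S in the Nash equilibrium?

13.7

Lab i's FOC: ∂u_i/∂s_i = α_i − s_i = 0, so s_i* = α_i.
NE contributions = (2.3, 2, 3.1, 2.9, 3.4); S = 13.7.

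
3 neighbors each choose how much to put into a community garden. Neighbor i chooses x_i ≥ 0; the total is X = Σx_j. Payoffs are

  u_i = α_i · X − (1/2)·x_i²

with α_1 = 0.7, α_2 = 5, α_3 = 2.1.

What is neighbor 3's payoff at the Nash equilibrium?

14.175

Neighbor i's FOC: ∂u_i/∂x_i = α_i − x_i = 0, so x_i* = α_i.
NE contributions = (0.7, 5, 2.1); X = 7.8.
u_3 = α_3·X − ½·(x_3)² = 2.1·7.8 − ½·2.1² = 14.175.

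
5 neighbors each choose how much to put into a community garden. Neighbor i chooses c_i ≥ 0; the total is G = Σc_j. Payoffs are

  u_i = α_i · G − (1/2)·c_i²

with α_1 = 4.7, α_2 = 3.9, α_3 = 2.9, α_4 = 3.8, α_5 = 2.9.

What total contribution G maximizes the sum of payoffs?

Planner FOC: ∂(Σu_j)/∂c_i = (Σα_j) − c_i = 0, so c_i^SO = Σα_j = 18.2 for every i; G^SO = 91.

91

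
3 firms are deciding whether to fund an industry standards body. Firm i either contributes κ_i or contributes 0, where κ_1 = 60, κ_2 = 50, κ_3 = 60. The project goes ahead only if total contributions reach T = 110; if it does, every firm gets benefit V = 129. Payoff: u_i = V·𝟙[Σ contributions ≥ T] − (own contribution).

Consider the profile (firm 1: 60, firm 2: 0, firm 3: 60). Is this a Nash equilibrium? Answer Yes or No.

Total = 120 ≥ 110: provided.
Firm 1 (pledges 60, payoff 69): dropping to 0 → total 60, payoff 0. No gain.
Firm 2 (pledges 0, payoff 129): pledging 50 → total 170, payoff 79. No gain.
Firm 3 (pledges 60, payoff 69): dropping to 0 → total 60, payoff 0. No gain.

Yes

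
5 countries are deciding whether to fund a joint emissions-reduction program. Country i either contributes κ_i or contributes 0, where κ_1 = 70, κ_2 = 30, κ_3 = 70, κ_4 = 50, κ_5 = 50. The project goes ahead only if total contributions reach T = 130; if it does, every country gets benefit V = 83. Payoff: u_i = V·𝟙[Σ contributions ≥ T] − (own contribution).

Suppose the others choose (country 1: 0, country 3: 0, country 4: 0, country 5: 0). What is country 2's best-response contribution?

Others' total = 0. Even contributing 30 gives 30 < 130: no benefit either way.
Best response: 0.

0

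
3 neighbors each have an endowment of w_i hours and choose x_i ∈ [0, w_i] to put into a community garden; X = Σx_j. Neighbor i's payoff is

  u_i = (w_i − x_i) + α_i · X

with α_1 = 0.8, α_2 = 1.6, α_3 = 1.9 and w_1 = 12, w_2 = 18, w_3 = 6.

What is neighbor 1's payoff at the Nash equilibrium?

31.2

∂u_i/∂x_i = α_i − 1, so neighbor i contributes w_i if α_i > 1, else 0.
α_i > 1 for i ∈ {2, 3}; NE contributions (0, 18, 6), X = 24.
u_1 = (12 − 0) + 0.8·24 = 31.2.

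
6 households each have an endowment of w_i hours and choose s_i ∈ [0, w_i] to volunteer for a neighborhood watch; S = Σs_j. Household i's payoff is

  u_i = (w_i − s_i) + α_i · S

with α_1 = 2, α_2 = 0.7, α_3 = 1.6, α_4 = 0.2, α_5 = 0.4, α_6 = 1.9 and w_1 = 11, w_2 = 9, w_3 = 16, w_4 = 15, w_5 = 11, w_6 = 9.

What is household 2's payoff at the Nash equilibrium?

∂u_i/∂s_i = α_i − 1, so household i contributes w_i if α_i > 1, else 0.
α_i > 1 for i ∈ {1, 3, 6}; NE contributions (11, 0, 16, 0, 0, 9), S = 36.
u_2 = (9 − 0) + 0.7·36 = 34.2.

34.2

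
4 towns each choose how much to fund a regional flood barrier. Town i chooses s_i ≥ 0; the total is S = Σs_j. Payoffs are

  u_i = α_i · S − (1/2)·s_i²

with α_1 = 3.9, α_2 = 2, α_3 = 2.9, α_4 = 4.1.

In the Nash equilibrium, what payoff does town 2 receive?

23.8

Town i's FOC: ∂u_i/∂s_i = α_i − s_i = 0, so s_i* = α_i.
NE contributions = (3.9, 2, 2.9, 4.1); S = 12.9.
u_2 = α_2·S − ½·(s_2)² = 2·12.9 − ½·2² = 23.8.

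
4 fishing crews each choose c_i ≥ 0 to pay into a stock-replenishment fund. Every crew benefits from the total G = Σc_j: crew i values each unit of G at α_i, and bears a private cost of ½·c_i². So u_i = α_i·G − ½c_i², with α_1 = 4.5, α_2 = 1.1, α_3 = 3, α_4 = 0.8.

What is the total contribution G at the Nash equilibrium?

9.4

Crew i's FOC: ∂u_i/∂c_i = α_i − c_i = 0, so c_i* = α_i.
NE contributions = (4.5, 1.1, 3, 0.8); G = 9.4.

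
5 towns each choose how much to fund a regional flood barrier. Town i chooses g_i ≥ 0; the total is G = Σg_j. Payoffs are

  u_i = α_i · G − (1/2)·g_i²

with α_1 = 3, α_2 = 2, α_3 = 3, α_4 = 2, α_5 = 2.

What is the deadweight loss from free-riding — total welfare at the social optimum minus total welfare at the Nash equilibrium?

Town i's FOC: ∂u_i/∂g_i = α_i − g_i = 0, so g_i* = α_i.
NE contributions = (3, 2, 3, 2, 2); G = 12.
W^NE = (Σα)·G − ½Σα_i² = 12² − ½·30 = 129.
Planner sets g_i = Σα_j = 12 for every i, so G^SO = 5·12 = 60.
W^SO = (Σα)·G^SO − ½·5·(Σα)² = (5/2)·12² = 360.
Deadweight loss = W^SO − W^NE = 231.

231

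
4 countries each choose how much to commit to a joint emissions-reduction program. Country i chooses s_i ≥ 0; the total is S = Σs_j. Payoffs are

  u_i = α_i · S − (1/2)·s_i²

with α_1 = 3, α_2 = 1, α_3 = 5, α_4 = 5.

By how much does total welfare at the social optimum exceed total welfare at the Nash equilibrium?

226

Country i's FOC: ∂u_i/∂s_i = α_i − s_i = 0, so s_i* = α_i.
NE contributions = (3, 1, 5, 5); S = 14.
W^NE = (Σα)·S − ½Σα_i² = 14² − ½·60 = 166.
Planner sets s_i = Σα_j = 14 for every i, so S^SO = 4·14 = 56.
W^SO = (Σα)·S^SO − ½·4·(Σα)² = (4/2)·14² = 392.
Deadweight loss = W^SO − W^NE = 226.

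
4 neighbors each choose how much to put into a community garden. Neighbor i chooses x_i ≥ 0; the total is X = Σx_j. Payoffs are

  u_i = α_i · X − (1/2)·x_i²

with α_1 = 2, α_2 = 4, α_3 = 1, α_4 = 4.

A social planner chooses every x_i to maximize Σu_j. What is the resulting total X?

Planner FOC: ∂(Σu_j)/∂x_i = (Σα_j) − x_i = 0, so x_i^SO = Σα_j = 11 for every i; X^SO = 44.

44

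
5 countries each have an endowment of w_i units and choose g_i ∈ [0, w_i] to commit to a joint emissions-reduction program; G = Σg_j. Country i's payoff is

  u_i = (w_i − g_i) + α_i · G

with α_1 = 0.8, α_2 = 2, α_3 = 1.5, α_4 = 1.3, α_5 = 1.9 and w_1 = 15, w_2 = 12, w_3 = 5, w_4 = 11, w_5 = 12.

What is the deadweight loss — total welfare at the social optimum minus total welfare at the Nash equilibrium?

97.5

∂u_i/∂g_i = α_i − 1, so country i contributes w_i if α_i > 1, else 0.
α_i > 1 for i ∈ {2, 3, 4, 5}; NE contributions (0, 12, 5, 11, 12), G = 40.
W^NE = Σw_i − G^NE + (Σα_i)·G^NE = 55 + 6.5·40 = 315.
Planner: ∂(Σu_j)/∂g_i = Σα_j − 1 = 6.5 > 0, so everyone contributes w_i; G^SO = 55, W^SO = 55 + 6.5·55 = 412.5.
Deadweight loss = 97.5.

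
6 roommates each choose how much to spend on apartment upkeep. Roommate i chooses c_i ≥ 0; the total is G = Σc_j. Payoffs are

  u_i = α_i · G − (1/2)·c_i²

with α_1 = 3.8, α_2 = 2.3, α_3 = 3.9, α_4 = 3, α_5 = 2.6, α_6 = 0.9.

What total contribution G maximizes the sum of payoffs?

99

Planner FOC: ∂(Σu_j)/∂c_i = (Σα_j) − c_i = 0, so c_i^SO = Σα_j = 16.5 for every i; G^SO = 99.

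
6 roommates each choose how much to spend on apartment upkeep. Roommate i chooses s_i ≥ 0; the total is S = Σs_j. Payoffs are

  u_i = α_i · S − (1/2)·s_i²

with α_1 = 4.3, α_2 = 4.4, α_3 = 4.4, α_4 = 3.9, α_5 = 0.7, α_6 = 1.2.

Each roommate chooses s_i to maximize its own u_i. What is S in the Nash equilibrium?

18.9

Roommate i's FOC: ∂u_i/∂s_i = α_i − s_i = 0, so s_i* = α_i.
NE contributions = (4.3, 4.4, 4.4, 3.9, 0.7, 1.2); S = 18.9.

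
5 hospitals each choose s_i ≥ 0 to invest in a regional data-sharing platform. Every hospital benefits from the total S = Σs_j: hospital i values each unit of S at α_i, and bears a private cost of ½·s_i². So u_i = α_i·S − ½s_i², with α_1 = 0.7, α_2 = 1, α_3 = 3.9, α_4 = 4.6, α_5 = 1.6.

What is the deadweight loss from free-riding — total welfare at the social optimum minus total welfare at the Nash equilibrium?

229.07

Hospital i's FOC: ∂u_i/∂s_i = α_i − s_i = 0, so s_i* = α_i.
NE contributions = (0.7, 1, 3.9, 4.6, 1.6); S = 11.8.
W^NE = (Σα)·S − ½Σα_i² = 11.8² − ½·40.42 = 119.03.
Planner sets s_i = Σα_j = 11.8 for every i, so S^SO = 5·11.8 = 59.
W^SO = (Σα)·S^SO − ½·5·(Σα)² = (5/2)·11.8² = 348.1.
Deadweight loss = W^SO − W^NE = 229.07.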